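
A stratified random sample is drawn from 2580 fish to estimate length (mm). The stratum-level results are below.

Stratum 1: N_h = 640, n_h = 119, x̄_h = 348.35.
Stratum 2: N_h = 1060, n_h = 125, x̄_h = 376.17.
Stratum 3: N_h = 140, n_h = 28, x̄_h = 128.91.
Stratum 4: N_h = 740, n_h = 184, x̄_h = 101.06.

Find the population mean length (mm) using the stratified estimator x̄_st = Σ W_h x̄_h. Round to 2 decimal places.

x̄_st ≈ 276.94

N = Σ N_h = 2580. Stratum weights W_h = N_h/N.
x̄_st = (640·348.35 + 1060·376.17 + 140·128.91 + 740·101.06) / 2580 = 276.9442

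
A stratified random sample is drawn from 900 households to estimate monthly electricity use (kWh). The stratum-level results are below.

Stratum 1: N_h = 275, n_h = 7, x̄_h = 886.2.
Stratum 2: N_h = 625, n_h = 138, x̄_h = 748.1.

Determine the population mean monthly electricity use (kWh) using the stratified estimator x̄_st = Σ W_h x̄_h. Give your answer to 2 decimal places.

x̄_st ≈ 790.30

N = Σ N_h = 900. Stratum weights W_h = N_h/N.
x̄_st = (275·886.2 + 625·748.1) / 900 = 790.2972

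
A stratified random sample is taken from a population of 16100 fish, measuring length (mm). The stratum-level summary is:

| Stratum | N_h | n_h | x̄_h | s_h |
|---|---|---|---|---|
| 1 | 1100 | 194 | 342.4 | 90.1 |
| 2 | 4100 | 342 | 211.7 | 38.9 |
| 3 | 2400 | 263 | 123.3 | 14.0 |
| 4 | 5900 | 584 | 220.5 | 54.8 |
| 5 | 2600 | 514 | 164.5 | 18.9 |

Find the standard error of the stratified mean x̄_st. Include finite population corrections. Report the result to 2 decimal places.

V̂(x̄_st) = Σ W_h² (1 − n_h/N_h) s_h²/n_h, with W_h = N_h/N and N = 16100:
  stratum 1: (1100/16100)²·(1 − 194/1100)·90.1²/194 = 0.160886
  stratum 2: (4100/16100)²·(1 − 342/4100)·38.9²/342 = 0.263004
  stratum 3: (2400/16100)²·(1 − 263/2400)·14.0²/263 = 0.0147457
  stratum 4: (5900/16100)²·(1 − 584/5900)·54.8²/584 = 0.622205
  stratum 5: (2600/16100)²·(1 − 514/2600)·18.9²/514 = 0.0145411
V̂(x̄_st) = 1.07538
SE(x̄_st) = √1.07538 = 1.03701

SE(x̄_st) ≈ 1.04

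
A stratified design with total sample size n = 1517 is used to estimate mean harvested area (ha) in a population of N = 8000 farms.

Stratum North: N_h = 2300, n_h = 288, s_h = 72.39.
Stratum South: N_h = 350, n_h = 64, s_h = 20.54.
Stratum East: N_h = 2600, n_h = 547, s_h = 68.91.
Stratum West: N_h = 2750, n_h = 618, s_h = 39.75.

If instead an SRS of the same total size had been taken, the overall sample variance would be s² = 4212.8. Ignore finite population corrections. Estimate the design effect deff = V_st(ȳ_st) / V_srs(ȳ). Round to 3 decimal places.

deff ≈ 0.985

V̂(ȳ_st) = Σ W_h² s_h²/n_h, with W_h = N_h/N and N = 8000:
  stratum North: (2300/8000)²·72.39²/288 = 1.50397
  stratum South: (350/8000)²·20.54²/64 = 0.0126176
  stratum East: (2600/8000)²·68.91²/547 = 0.916946
  stratum West: (2750/8000)²·39.75²/618 = 0.302114
V_st = 2.73565
V_srs = s²/n = 4212.8/1517 = 2.77706
deff = V_st / V_srs = 2.73565/2.77706 = 0.9851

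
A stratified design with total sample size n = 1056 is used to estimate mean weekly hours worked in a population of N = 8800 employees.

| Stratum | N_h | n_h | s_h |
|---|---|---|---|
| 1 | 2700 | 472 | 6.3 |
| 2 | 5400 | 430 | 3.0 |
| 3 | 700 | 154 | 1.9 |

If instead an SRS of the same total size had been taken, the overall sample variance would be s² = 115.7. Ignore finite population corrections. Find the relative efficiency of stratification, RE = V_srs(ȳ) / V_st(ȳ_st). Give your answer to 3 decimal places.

V̂(ȳ_st) = Σ W_h² s_h²/n_h, with W_h = N_h/N and N = 8800:
  stratum 1: (2700/8800)²·6.3²/472 = 0.00791592
  stratum 2: (5400/8800)²·3.0²/430 = 0.00788127
  stratum 3: (700/8800)²·1.9²/154 = 0.000148326
V_st = 0.0159455
V_srs = s²/n = 115.7/1056 = 0.109564
Relative efficiency = V_srs / V_st = 0.109564/0.0159455 = 6.8712

RE ≈ 6.871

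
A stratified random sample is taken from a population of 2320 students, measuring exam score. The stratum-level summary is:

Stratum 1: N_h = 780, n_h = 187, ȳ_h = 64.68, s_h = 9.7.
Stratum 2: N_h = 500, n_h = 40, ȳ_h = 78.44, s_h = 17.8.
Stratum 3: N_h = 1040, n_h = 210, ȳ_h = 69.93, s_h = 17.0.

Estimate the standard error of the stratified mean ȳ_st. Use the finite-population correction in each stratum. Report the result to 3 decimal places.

SE(ȳ_st) ≈ 0.776

V̂(ȳ_st) = Σ W_h² (1 − n_h/N_h) s_h²/n_h, with W_h = N_h/N and N = 2320:
  stratum 1: (780/2320)²·(1 − 187/780)·9.7²/187 = 0.043239
  stratum 2: (500/2320)²·(1 − 40/500)·17.8²/40 = 0.338479
  stratum 3: (1040/2320)²·(1 − 210/1040)·17.0²/210 = 0.220706
V̂(ȳ_st) = 0.602424
SE(ȳ_st) = √0.602424 = 0.77616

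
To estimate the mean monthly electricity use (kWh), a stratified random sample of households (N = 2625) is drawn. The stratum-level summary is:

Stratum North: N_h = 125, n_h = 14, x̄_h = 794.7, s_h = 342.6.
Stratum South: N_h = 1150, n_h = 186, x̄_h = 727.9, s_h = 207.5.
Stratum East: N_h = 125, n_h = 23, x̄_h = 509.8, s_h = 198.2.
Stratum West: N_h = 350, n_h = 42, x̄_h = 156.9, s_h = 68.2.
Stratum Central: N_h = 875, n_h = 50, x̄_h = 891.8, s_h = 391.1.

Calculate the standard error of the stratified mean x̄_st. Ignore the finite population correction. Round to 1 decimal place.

SE(x̄_st) ≈ 20.2

V̂(x̄_st) = Σ W_h² s_h²/n_h, with W_h = N_h/N and N = 2625:
  stratum North: (125/2625)²·342.6²/14 = 19.0111
  stratum South: (1150/2625)²·207.5²/186 = 44.4284
  stratum East: (125/2625)²·198.2²/23 = 3.87294
  stratum West: (350/2625)²·68.2²/42 = 1.96878
  stratum Central: (875/2625)²·391.1²/50 = 339.909
V̂(x̄_st) = 409.191
SE(x̄_st) = √409.191 = 20.2285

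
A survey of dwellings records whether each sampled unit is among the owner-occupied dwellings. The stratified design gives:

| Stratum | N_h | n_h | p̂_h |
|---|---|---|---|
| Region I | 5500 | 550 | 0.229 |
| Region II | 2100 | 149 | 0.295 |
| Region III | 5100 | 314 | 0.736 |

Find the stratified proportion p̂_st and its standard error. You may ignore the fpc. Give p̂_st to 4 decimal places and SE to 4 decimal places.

N = 12700; stratum weights W_h = N_h/N.
p̂_st = Σ W_h p̂_h = (5500·0.229 + 2100·0.295 + 5100·0.736)/12700 = 0.44351
V̂(p̂_st) = Σ W_h² p̂_h(1−p̂_h)/(n_h−1):
  stratum Region I: (5500/12700)²·0.229·0.771/549 = 6.03164e-05
  stratum Region II: (2100/12700)²·0.295·0.705/148 = 3.84221e-05
  stratum Region III: (5100/12700)²·0.736·0.264/313 = 0.000100108
V̂(p̂_st) = 0.000198847; SE = √V̂ = 0.0141013

p̂_st ≈ 0.4435, SE ≈ 0.0141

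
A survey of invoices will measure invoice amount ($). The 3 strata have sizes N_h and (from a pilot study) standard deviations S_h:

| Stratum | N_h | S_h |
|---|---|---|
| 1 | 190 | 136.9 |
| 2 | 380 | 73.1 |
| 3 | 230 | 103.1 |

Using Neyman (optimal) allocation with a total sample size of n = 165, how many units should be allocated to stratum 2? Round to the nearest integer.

59

Neyman allocation: n_h = n · N_h S_h / Σ N_i S_i, with n = 165.
  stratum 1: N_h·S_h = 190·136.9 = 26011.00
  stratum 2: N_h·S_h = 380·73.1 = 27778.00
  stratum 3: N_h·S_h = 230·103.1 = 23713.00
Σ N_h S_h = 77502.00
n for stratum 2 = 165·27778.00/77502.00 = 59.139 → 59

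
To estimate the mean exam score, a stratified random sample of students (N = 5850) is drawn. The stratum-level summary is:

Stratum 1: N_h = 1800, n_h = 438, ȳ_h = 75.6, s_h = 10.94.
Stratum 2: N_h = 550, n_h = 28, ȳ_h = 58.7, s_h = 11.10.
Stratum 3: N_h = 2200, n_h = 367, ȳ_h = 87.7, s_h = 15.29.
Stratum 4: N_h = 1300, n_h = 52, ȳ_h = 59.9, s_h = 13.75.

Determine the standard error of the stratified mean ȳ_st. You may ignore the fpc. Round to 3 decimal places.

V̂(ȳ_st) = Σ W_h² s_h²/n_h, with W_h = N_h/N and N = 5850:
  stratum 1: (1800/5850)²·10.94²/438 = 0.0258698
  stratum 2: (550/5850)²·11.10²/28 = 0.0388957
  stratum 3: (2200/5850)²·15.29²/367 = 0.0900912
  stratum 4: (1300/5850)²·13.75²/52 = 0.179547
V̂(ȳ_st) = 0.334403
SE(ȳ_st) = √0.334403 = 0.578276

SE(ȳ_st) ≈ 0.578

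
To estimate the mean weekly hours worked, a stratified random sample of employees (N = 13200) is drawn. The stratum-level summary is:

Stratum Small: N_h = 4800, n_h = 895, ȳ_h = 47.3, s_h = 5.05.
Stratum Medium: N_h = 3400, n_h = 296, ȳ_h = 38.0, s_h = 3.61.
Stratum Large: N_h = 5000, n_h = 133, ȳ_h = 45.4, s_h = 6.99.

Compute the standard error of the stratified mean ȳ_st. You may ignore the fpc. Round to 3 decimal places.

V̂(ȳ_st) = Σ W_h² s_h²/n_h, with W_h = N_h/N and N = 13200:
  stratum Small: (4800/13200)²·5.05²/895 = 0.00376786
  stratum Medium: (3400/13200)²·3.61²/296 = 0.00292101
  stratum Large: (5000/13200)²·6.99²/133 = 0.0527102
V̂(ȳ_st) = 0.0593991
SE(ȳ_st) = √0.0593991 = 0.243719

SE(ȳ_st) ≈ 0.244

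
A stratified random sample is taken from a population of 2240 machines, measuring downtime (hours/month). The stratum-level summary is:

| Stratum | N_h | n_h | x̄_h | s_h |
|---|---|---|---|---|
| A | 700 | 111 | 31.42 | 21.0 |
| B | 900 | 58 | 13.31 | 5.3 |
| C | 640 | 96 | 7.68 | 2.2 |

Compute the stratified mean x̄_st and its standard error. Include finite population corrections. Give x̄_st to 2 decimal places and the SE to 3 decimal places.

x̄_st ≈ 17.36, SE ≈ 0.635

x̄_st = Σ W_h x̄_h = (700·31.42 + 900·13.31 + 640·7.68)/2240 = 17.36080
V̂(x̄_st) = Σ W_h² (1 − n_h/N_h) s_h²/n_h, with W_h = N_h/N and N = 2240:
  stratum A: (700/2240)²·(1 − 111/700)·21.0²/111 = 0.326462
  stratum B: (900/2240)²·(1 − 58/900)·5.3²/58 = 0.0731446
  stratum C: (640/2240)²·(1 − 96/640)·2.2²/96 = 0.0034983
V̂(x̄_st) = 0.403105
SE(x̄_st) = √0.403105 = 0.634906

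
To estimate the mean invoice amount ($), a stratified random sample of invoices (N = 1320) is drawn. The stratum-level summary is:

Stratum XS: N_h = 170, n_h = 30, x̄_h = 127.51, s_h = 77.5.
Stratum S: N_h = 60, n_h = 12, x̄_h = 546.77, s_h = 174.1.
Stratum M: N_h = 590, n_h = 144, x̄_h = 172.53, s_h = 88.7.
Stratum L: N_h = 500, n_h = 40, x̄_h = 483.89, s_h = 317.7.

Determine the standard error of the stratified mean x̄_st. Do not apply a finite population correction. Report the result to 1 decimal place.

V̂(x̄_st) = Σ W_h² s_h²/n_h, with W_h = N_h/N and N = 1320:
  stratum XS: (170/1320)²·77.5²/30 = 3.32072
  stratum S: (60/1320)²·174.1²/12 = 5.2188
  stratum M: (590/1320)²·88.7²/144 = 10.9154
  stratum L: (500/1320)²·317.7²/40 = 362.048
V̂(x̄_st) = 381.503
SE(x̄_st) = √381.503 = 19.5321

SE(x̄_st) ≈ 19.5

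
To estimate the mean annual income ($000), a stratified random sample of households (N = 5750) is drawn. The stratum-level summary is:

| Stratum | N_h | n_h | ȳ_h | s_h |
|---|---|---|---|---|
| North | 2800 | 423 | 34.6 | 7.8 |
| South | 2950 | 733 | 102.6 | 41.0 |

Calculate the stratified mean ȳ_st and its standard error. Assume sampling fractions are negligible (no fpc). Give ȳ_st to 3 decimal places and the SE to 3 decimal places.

ȳ_st ≈ 69.487, SE ≈ 0.799

ȳ_st = Σ W_h ȳ_h = (2800·34.6 + 2950·102.6)/5750 = 69.48696
V̂(ȳ_st) = Σ W_h² s_h²/n_h, with W_h = N_h/N and N = 5750:
  stratum North: (2800/5750)²·7.8²/423 = 0.0341059
  stratum South: (2950/5750)²·41.0²/733 = 0.603632
V̂(ȳ_st) = 0.637738
SE(ȳ_st) = √0.637738 = 0.798585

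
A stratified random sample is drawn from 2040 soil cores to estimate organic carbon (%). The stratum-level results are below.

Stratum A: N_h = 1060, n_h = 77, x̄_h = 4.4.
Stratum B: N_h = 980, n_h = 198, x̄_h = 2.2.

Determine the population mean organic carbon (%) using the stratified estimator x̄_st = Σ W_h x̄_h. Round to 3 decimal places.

N = Σ N_h = 2040. Stratum weights W_h = N_h/N.
x̄_st = (1060·4.4 + 980·2.2) / 2040 = 3.34314

x̄_st ≈ 3.343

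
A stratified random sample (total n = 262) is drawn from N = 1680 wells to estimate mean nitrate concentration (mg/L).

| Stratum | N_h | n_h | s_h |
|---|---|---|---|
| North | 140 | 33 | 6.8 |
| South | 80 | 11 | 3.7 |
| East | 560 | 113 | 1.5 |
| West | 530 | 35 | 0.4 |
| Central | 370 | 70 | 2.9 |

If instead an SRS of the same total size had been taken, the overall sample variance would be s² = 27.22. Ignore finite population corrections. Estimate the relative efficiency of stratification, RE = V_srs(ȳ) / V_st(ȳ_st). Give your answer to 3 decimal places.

V̂(ȳ_st) = Σ W_h² s_h²/n_h, with W_h = N_h/N and N = 1680:
  stratum North: (140/1680)²·6.8²/33 = 0.00973064
  stratum South: (80/1680)²·3.7²/11 = 0.0028221
  stratum East: (560/1680)²·1.5²/113 = 0.00221239
  stratum West: (530/1680)²·0.4²/35 = 0.000454972
  stratum Central: (370/1680)²·2.9²/70 = 0.00582751
V_st = 0.0210476
V_srs = s²/n = 27.22/262 = 0.103893
Relative efficiency = V_srs / V_st = 0.103893/0.0210476 = 4.9361

RE ≈ 4.936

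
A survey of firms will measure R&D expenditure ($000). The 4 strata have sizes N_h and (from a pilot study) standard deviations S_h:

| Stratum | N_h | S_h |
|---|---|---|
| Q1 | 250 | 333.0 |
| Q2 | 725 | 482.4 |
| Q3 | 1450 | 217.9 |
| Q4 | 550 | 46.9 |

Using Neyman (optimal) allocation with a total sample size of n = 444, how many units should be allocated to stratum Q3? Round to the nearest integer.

Neyman allocation: n_h = n · N_h S_h / Σ N_i S_i, with n = 444.
  stratum Q1: N_h·S_h = 250·333.0 = 83250.00
  stratum Q2: N_h·S_h = 725·482.4 = 349740.00
  stratum Q3: N_h·S_h = 1450·217.9 = 315955.00
  stratum Q4: N_h·S_h = 550·46.9 = 25795.00
Σ N_h S_h = 774740.00
n for stratum Q3 = 444·315955.00/774740.00 = 181.072 → 181

181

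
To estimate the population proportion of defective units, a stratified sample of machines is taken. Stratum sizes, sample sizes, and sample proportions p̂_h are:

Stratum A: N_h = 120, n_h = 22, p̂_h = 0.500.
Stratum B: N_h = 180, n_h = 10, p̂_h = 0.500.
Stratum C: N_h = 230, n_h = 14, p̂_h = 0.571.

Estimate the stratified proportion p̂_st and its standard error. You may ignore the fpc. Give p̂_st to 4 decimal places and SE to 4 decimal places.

N = 530; stratum weights W_h = N_h/N.
p̂_st = Σ W_h p̂_h = (120·0.500 + 180·0.500 + 230·0.571)/530 = 0.53081
V̂(p̂_st) = Σ W_h² p̂_h(1−p̂_h)/(n_h−1):
  stratum A: (120/530)²·0.500·0.500/21 = 0.000610283
  stratum B: (180/530)²·0.500·0.500/9 = 0.00320399
  stratum C: (230/530)²·0.571·0.429/13 = 0.00354857
V̂(p̂_st) = 0.00736285; SE = √V̂ = 0.085807

p̂_st ≈ 0.5308, SE ≈ 0.0858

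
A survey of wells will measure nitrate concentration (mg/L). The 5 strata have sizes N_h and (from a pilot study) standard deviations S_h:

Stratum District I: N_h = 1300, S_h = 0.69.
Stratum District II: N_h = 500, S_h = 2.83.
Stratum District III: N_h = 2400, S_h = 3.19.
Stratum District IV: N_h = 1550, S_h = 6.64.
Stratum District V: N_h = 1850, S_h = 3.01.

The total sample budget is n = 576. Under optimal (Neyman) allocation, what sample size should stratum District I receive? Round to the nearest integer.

20

Neyman allocation: n_h = n · N_h S_h / Σ N_i S_i, with n = 576.
  stratum District I: N_h·S_h = 1300·0.69 = 897.00
  stratum District II: N_h·S_h = 500·2.83 = 1415.00
  stratum District III: N_h·S_h = 2400·3.19 = 7656.00
  stratum District IV: N_h·S_h = 1550·6.64 = 10292.00
  stratum District V: N_h·S_h = 1850·3.01 = 5568.50
Σ N_h S_h = 25828.50
n for stratum District I = 576·897.00/25828.50 = 20.004 → 20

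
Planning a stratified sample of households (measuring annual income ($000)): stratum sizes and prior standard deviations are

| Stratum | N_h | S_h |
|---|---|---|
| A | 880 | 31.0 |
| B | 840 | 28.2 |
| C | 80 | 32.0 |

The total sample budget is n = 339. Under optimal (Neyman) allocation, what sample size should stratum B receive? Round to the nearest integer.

150

Neyman allocation: n_h = n · N_h S_h / Σ N_i S_i, with n = 339.
  stratum A: N_h·S_h = 880·31.0 = 27280.00
  stratum B: N_h·S_h = 840·28.2 = 23688.00
  stratum C: N_h·S_h = 80·32.0 = 2560.00
Σ N_h S_h = 53528.00
n for stratum B = 339·23688.00/53528.00 = 150.019 → 150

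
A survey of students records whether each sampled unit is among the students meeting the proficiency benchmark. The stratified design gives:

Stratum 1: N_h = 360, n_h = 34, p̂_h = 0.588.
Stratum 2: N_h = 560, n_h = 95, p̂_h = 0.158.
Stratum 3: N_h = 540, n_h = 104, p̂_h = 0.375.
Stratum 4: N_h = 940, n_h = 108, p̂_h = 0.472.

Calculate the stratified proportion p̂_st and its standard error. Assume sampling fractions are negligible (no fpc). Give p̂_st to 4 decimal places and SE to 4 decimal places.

p̂_st ≈ 0.3943, SE ≈ 0.0267

N = 2400; stratum weights W_h = N_h/N.
p̂_st = Σ W_h p̂_h = (360·0.588 + 560·0.158 + 540·0.375 + 940·0.472)/2400 = 0.39431
V̂(p̂_st) = Σ W_h² p̂_h(1−p̂_h)/(n_h−1):
  stratum 1: (360/2400)²·0.588·0.412/33 = 0.000165175
  stratum 2: (560/2400)²·0.158·0.842/94 = 7.70539e-05
  stratum 3: (540/2400)²·0.375·0.625/103 = 0.000115196
  stratum 4: (940/2400)²·0.472·0.528/107 = 0.000357294
V̂(p̂_st) = 0.000714719; SE = √V̂ = 0.0267342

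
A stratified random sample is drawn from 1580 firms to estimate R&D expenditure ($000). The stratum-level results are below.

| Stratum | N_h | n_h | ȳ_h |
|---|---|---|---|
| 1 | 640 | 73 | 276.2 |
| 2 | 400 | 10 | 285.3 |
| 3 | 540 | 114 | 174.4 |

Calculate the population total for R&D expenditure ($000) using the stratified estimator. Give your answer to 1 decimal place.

τ̂_st = Σ N_h ȳ_h = 640·276.2 + 400·285.3 + 540·174.4 = 385064.0

τ̂_st ≈ 385064.0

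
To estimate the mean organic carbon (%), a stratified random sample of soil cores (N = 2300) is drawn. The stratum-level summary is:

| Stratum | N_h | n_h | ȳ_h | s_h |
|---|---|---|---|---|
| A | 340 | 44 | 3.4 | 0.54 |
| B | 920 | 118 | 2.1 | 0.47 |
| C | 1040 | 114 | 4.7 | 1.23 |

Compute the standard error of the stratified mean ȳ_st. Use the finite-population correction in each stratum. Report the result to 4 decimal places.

SE(ȳ_st) ≈ 0.0529

V̂(ȳ_st) = Σ W_h² (1 − n_h/N_h) s_h²/n_h, with W_h = N_h/N and N = 2300:
  stratum A: (340/2300)²·(1 − 44/340)·0.54²/44 = 0.000126081
  stratum B: (920/2300)²·(1 − 118/920)·0.47²/118 = 0.000261108
  stratum C: (1040/2300)²·(1 − 114/1040)·1.23²/114 = 0.00241598
V̂(ȳ_st) = 0.00280317
SE(ȳ_st) = √0.00280317 = 0.052945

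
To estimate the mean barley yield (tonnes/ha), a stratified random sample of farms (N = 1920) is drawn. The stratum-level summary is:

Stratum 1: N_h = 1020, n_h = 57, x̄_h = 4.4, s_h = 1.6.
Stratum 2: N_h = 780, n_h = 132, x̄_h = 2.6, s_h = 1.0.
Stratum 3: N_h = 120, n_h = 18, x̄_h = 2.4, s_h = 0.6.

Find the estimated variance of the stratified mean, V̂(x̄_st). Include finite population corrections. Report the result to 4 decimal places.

V̂(x̄_st) = Σ W_h² (1 − n_h/N_h) s_h²/n_h, with W_h = N_h/N and N = 1920:
  stratum 1: (1020/1920)²·(1 − 57/1020)·1.6²/57 = 0.0119671
  stratum 2: (780/1920)²·(1 − 132/780)·1.0²/132 = 0.00103871
  stratum 3: (120/1920)²·(1 − 18/120)·0.6²/18 = 6.64063e-05
V̂(x̄_st) = 0.0130722

V̂(x̄_st) ≈ 0.0131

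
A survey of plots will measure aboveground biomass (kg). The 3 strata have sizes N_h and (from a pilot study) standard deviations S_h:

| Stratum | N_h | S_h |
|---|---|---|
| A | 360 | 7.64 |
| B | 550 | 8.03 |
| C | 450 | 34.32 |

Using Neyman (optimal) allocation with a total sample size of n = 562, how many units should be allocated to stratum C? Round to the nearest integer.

384

Neyman allocation: n_h = n · N_h S_h / Σ N_i S_i, with n = 562.
  stratum A: N_h·S_h = 360·7.64 = 2750.40
  stratum B: N_h·S_h = 550·8.03 = 4416.50
  stratum C: N_h·S_h = 450·34.32 = 15444.00
Σ N_h S_h = 22610.90
n for stratum C = 562·15444.00/22610.90 = 383.865 → 384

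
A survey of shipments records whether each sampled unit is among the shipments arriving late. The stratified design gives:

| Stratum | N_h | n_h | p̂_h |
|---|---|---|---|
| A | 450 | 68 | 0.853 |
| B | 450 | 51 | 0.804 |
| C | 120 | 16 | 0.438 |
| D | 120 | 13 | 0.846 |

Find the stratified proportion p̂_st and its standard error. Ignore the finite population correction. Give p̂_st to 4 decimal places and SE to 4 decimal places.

N = 1140; stratum weights W_h = N_h/N.
p̂_st = Σ W_h p̂_h = (450·0.853 + 450·0.804 + 120·0.438 + 120·0.846)/1140 = 0.78924
V̂(p̂_st) = Σ W_h² p̂_h(1−p̂_h)/(n_h−1):
  stratum A: (450/1140)²·0.853·0.147/67 = 0.000291613
  stratum B: (450/1140)²·0.804·0.196/50 = 0.000491086
  stratum C: (120/1140)²·0.438·0.562/15 = 0.000181833
  stratum D: (120/1140)²·0.846·0.154/12 = 0.000120299
V̂(p̂_st) = 0.00108483; SE = √V̂ = 0.0329368

p̂_st ≈ 0.7892, SE ≈ 0.0329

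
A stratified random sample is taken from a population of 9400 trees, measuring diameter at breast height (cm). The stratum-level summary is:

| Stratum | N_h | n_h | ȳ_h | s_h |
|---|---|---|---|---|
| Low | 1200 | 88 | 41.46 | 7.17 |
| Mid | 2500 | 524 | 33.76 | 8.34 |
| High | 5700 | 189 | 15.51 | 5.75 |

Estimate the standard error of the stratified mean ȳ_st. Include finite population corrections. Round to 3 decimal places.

V̂(ȳ_st) = Σ W_h² (1 − n_h/N_h) s_h²/n_h, with W_h = N_h/N and N = 9400:
  stratum Low: (1200/9400)²·(1 − 88/1200)·7.17²/88 = 0.00882238
  stratum Mid: (2500/9400)²·(1 − 524/2500)·8.34²/524 = 0.00742116
  stratum High: (5700/9400)²·(1 − 189/5700)·5.75²/189 = 0.0621904
V̂(ȳ_st) = 0.078434
SE(ȳ_st) = √0.078434 = 0.280061

SE(ȳ_st) ≈ 0.280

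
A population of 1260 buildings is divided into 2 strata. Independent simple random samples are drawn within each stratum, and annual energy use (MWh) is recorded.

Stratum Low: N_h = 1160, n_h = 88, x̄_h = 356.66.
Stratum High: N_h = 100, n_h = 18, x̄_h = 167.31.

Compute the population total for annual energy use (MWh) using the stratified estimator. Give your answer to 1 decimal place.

τ̂_st = Σ N_h x̄_h = 1160·356.66 + 100·167.31 = 430456.6

τ̂_st ≈ 430456.6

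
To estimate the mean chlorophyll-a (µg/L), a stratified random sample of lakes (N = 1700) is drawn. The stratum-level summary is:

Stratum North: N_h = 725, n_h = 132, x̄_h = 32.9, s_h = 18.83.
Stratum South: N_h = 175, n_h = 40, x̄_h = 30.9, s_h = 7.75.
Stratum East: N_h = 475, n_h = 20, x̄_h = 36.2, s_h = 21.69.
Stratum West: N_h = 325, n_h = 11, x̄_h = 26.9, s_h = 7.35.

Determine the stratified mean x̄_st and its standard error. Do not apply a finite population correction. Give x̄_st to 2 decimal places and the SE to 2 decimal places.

x̄_st = Σ W_h x̄_h = (725·32.9 + 175·30.9 + 475·36.2 + 325·26.9)/1700 = 32.46912
V̂(x̄_st) = Σ W_h² s_h²/n_h, with W_h = N_h/N and N = 1700:
  stratum North: (725/1700)²·18.83²/132 = 0.488545
  stratum South: (175/1700)²·7.75²/40 = 0.0159119
  stratum East: (475/1700)²·21.69²/20 = 1.83645
  stratum West: (325/1700)²·7.35²/11 = 0.179494
V̂(x̄_st) = 2.5204
SE(x̄_st) = √2.5204 = 1.58758

x̄_st ≈ 32.47, SE ≈ 1.59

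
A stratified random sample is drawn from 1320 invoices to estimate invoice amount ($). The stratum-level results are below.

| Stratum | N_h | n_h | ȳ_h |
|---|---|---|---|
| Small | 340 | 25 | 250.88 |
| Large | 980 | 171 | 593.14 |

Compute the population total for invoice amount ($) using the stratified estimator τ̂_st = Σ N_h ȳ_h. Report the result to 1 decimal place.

τ̂_st ≈ 666576.4

τ̂_st = Σ N_h ȳ_h = 340·250.88 + 980·593.14 = 666576.4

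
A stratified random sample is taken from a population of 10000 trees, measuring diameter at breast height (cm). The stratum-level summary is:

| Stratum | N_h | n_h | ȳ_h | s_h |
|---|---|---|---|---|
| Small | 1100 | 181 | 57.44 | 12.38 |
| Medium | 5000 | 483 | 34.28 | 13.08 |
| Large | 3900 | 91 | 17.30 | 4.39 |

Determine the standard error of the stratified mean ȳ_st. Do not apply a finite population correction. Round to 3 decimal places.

V̂(ȳ_st) = Σ W_h² s_h²/n_h, with W_h = N_h/N and N = 10000:
  stratum Small: (1100/10000)²·12.38²/181 = 0.0102459
  stratum Medium: (5000/10000)²·13.08²/483 = 0.088554
  stratum Large: (3900/10000)²·4.39²/91 = 0.0322119
V̂(ȳ_st) = 0.131012
SE(ȳ_st) = √0.131012 = 0.361956

SE(ȳ_st) ≈ 0.362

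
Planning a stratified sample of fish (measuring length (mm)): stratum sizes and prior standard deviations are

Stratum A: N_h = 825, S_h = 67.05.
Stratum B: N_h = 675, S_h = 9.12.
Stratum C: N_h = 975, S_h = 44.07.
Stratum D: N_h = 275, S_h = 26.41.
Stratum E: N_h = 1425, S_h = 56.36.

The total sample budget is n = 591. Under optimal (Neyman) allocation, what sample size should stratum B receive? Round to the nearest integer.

Neyman allocation: n_h = n · N_h S_h / Σ N_i S_i, with n = 591.
  stratum A: N_h·S_h = 825·67.05 = 55316.25
  stratum B: N_h·S_h = 675·9.12 = 6156.00
  stratum C: N_h·S_h = 975·44.07 = 42968.25
  stratum D: N_h·S_h = 275·26.41 = 7262.75
  stratum E: N_h·S_h = 1425·56.36 = 80313.00
Σ N_h S_h = 192016.25
n for stratum B = 591·6156.00/192016.25 = 18.947 → 19

19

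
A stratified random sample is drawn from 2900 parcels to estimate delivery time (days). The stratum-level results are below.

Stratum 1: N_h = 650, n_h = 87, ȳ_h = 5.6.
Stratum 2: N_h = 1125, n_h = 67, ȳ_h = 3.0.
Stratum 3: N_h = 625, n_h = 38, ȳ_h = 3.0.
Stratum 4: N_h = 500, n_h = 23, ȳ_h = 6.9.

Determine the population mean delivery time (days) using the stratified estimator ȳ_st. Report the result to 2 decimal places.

N = Σ N_h = 2900. Stratum weights W_h = N_h/N.
ȳ_st = (650·5.6 + 1125·3.0 + 625·3.0 + 500·6.9) / 2900 = 4.2552

ȳ_st ≈ 4.26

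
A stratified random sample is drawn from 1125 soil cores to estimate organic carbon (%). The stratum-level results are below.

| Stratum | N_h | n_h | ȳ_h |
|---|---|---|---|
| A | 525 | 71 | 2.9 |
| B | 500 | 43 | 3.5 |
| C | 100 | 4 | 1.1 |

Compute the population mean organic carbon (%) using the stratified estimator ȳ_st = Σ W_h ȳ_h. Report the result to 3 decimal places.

N = Σ N_h = 1125. Stratum weights W_h = N_h/N.
ȳ_st = (525·2.9 + 500·3.5 + 100·1.1) / 1125 = 3.00667

ȳ_st ≈ 3.007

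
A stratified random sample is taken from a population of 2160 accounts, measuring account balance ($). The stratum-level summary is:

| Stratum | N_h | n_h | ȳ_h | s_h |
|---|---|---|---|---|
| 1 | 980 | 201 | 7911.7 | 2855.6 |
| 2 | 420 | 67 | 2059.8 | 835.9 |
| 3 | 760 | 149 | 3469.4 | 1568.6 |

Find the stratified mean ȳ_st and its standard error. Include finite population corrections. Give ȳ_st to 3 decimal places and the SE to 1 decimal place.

ȳ_st ≈ 5210.799, SE ≈ 92.8

ȳ_st = Σ W_h ȳ_h = (980·7911.7 + 420·2059.8 + 760·3469.4)/2160 = 5210.79907
V̂(ȳ_st) = Σ W_h² (1 − n_h/N_h) s_h²/n_h, with W_h = N_h/N and N = 2160:
  stratum 1: (980/2160)²·(1 − 201/980)·2855.6²/201 = 6638.27
  stratum 2: (420/2160)²·(1 − 67/420)·835.9²/67 = 331.398
  stratum 3: (760/2160)²·(1 − 149/760)·1568.6²/149 = 1643.56
V̂(ȳ_st) = 8613.22
SE(ȳ_st) = √8613.22 = 92.8075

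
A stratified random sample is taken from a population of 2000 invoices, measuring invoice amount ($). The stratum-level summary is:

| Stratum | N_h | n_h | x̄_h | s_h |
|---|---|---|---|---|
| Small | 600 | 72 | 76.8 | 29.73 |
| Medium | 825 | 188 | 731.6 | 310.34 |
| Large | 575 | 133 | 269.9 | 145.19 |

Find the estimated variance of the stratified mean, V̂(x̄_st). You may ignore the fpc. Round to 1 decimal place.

V̂(x̄_st) ≈ 101.4

V̂(x̄_st) = Σ W_h² s_h²/n_h, with W_h = N_h/N and N = 2000:
  stratum Small: (600/2000)²·29.73²/72 = 1.10484
  stratum Medium: (825/2000)²·310.34²/188 = 87.1697
  stratum Large: (575/2000)²·145.19²/133 = 13.1008
V̂(x̄_st) = 101.375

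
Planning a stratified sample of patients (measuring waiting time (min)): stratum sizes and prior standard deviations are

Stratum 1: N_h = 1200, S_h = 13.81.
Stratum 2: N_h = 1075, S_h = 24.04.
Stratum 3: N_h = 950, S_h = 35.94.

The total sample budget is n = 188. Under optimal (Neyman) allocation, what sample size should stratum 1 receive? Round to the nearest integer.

41

Neyman allocation: n_h = n · N_h S_h / Σ N_i S_i, with n = 188.
  stratum 1: N_h·S_h = 1200·13.81 = 16572.00
  stratum 2: N_h·S_h = 1075·24.04 = 25843.00
  stratum 3: N_h·S_h = 950·35.94 = 34143.00
Σ N_h S_h = 76558.00
n for stratum 1 = 188·16572.00/76558.00 = 40.695 → 41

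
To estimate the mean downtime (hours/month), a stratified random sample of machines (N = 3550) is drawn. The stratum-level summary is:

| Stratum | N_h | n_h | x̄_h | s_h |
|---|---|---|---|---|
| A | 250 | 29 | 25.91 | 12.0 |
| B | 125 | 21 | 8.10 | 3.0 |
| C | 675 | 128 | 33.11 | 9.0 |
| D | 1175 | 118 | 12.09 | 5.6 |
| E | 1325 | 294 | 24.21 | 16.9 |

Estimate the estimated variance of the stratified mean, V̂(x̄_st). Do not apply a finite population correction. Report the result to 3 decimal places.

V̂(x̄_st) = Σ W_h² s_h²/n_h, with W_h = N_h/N and N = 3550:
  stratum A: (250/3550)²·12.0²/29 = 0.0246257
  stratum B: (125/3550)²·3.0²/21 = 0.000531357
  stratum C: (675/3550)²·9.0²/128 = 0.0228784
  stratum D: (1175/3550)²·5.6²/118 = 0.0291148
  stratum E: (1325/3550)²·16.9²/294 = 0.135332
V̂(x̄_st) = 0.212482

V̂(x̄_st) ≈ 0.212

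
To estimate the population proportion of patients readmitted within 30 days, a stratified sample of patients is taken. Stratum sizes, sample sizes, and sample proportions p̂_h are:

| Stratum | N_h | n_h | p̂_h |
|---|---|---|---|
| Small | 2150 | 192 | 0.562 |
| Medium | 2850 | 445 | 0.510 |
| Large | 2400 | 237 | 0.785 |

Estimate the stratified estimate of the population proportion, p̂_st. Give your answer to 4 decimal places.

N = 7400; stratum weights W_h = N_h/N.
p̂_st = Σ W_h p̂_h = (2150·0.562 + 2850·0.510 + 2400·0.785)/7400 = 0.61430

p̂_st ≈ 0.6143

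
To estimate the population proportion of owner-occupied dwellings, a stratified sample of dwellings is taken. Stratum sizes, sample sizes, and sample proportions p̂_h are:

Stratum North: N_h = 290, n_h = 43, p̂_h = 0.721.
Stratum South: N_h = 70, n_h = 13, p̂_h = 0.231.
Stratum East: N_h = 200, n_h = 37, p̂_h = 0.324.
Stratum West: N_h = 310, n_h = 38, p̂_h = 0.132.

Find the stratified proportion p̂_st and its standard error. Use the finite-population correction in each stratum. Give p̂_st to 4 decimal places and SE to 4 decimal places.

p̂_st ≈ 0.3804, SE ≈ 0.0337

N = 870; stratum weights W_h = N_h/N.
p̂_st = Σ W_h p̂_h = (290·0.721 + 70·0.231 + 200·0.324 + 310·0.132)/870 = 0.38044
V̂(p̂_st) = Σ W_h² (1 − n_h/N_h) p̂_h(1−p̂_h)/(n_h−1):
  stratum North: (290/870)²·(1 − 43/290)·0.721·0.279/42 = 0.000453259
  stratum South: (70/870)²·(1 − 13/70)·0.231·0.769/12 = 7.80354e-05
  stratum East: (200/870)²·(1 − 37/200)·0.324·0.676/36 = 0.00026204
  stratum West: (310/870)²·(1 − 38/310)·0.132·0.868/37 = 0.000344972
V̂(p̂_st) = 0.00113831; SE = √V̂ = 0.0337388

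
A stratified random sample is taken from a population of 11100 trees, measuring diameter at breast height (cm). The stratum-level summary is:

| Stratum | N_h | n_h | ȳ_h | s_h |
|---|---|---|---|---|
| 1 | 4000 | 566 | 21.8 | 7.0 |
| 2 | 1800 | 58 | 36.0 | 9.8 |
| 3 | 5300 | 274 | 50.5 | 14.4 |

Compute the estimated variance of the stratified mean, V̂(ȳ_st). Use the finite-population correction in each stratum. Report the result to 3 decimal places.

V̂(ȳ_st) ≈ 0.215

V̂(ȳ_st) = Σ W_h² (1 − n_h/N_h) s_h²/n_h, with W_h = N_h/N and N = 11100:
  stratum 1: (4000/11100)²·(1 − 566/4000)·7.0²/566 = 0.00965148
  stratum 2: (1800/11100)²·(1 − 58/1800)·9.8²/58 = 0.0421404
  stratum 3: (5300/11100)²·(1 − 274/5300)·14.4²/274 = 0.163616
V̂(ȳ_st) = 0.215408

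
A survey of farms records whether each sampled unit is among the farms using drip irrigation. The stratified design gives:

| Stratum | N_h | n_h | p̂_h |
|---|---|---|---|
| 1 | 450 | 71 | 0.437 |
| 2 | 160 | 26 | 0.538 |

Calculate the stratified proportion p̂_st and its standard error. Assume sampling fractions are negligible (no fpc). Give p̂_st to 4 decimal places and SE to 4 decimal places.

N = 610; stratum weights W_h = N_h/N.
p̂_st = Σ W_h p̂_h = (450·0.437 + 160·0.538)/610 = 0.46349
V̂(p̂_st) = Σ W_h² p̂_h(1−p̂_h)/(n_h−1):
  stratum 1: (450/610)²·0.437·0.563/70 = 0.00191275
  stratum 2: (160/610)²·0.538·0.462/25 = 0.000684013
V̂(p̂_st) = 0.00259676; SE = √V̂ = 0.0509584

p̂_st ≈ 0.4635, SE ≈ 0.0510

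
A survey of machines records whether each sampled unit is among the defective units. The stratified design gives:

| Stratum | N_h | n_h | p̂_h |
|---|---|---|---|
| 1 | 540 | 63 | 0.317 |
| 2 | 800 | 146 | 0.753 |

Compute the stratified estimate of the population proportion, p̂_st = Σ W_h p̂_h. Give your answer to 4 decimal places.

p̂_st ≈ 0.5773

N = 1340; stratum weights W_h = N_h/N.
p̂_st = Σ W_h p̂_h = (540·0.317 + 800·0.753)/1340 = 0.57730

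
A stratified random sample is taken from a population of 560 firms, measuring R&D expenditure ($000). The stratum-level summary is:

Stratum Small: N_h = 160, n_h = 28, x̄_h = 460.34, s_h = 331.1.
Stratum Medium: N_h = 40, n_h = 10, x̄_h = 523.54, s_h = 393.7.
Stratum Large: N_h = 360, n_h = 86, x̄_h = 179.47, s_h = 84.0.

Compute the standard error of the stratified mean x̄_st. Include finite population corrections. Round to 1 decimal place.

V̂(x̄_st) = Σ W_h² (1 − n_h/N_h) s_h²/n_h, with W_h = N_h/N and N = 560:
  stratum Small: (160/560)²·(1 − 28/160)·331.1²/28 = 263.681
  stratum Medium: (40/560)²·(1 − 10/40)·393.7²/10 = 59.3111
  stratum Large: (360/560)²·(1 − 86/360)·84.0²/86 = 25.807
V̂(x̄_st) = 348.799
SE(x̄_st) = √348.799 = 18.6762

SE(x̄_st) ≈ 18.7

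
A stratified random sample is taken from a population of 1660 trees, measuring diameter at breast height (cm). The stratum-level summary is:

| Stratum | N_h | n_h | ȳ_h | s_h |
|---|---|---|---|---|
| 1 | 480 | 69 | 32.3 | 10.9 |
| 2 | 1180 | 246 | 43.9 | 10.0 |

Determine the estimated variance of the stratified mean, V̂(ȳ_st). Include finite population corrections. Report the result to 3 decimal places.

V̂(ȳ_st) = Σ W_h² (1 − n_h/N_h) s_h²/n_h, with W_h = N_h/N and N = 1660:
  stratum 1: (480/1660)²·(1 − 69/480)·10.9²/69 = 0.123274
  stratum 2: (1180/1660)²·(1 − 246/1180)·10.0²/246 = 0.162584
V̂(ȳ_st) = 0.285858

V̂(ȳ_st) ≈ 0.286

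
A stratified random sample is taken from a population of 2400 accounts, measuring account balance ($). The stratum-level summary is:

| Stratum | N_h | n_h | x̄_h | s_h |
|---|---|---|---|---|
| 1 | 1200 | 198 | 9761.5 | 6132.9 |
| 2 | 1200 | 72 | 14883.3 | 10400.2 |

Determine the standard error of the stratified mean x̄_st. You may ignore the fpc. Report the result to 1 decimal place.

V̂(x̄_st) = Σ W_h² s_h²/n_h, with W_h = N_h/N and N = 2400:
  stratum 1: (1200/2400)²·6132.9²/198 = 47490.5
  stratum 2: (1200/2400)²·10400.2²/72 = 375570
V̂(x̄_st) = 423060
SE(x̄_st) = √423060 = 650.431

SE(x̄_st) ≈ 650.4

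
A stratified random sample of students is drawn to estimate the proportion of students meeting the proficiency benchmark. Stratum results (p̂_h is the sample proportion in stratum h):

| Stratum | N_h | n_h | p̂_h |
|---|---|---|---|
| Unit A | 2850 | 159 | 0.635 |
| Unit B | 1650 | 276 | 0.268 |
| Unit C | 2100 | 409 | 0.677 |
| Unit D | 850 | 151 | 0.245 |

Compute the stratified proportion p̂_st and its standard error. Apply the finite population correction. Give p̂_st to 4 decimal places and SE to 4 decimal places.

N = 7450; stratum weights W_h = N_h/N.
p̂_st = Σ W_h p̂_h = (2850·0.635 + 1650·0.268 + 2100·0.677 + 850·0.245)/7450 = 0.52106
V̂(p̂_st) = Σ W_h² (1 − n_h/N_h) p̂_h(1−p̂_h)/(n_h−1):
  stratum Unit A: (2850/7450)²·(1 − 159/2850)·0.635·0.365/158 = 0.000202701
  stratum Unit B: (1650/7450)²·(1 − 276/1650)·0.268·0.732/275 = 2.91388e-05
  stratum Unit C: (2100/7450)²·(1 − 409/2100)·0.677·0.323/408 = 3.42911e-05
  stratum Unit D: (850/7450)²·(1 − 151/850)·0.245·0.755/150 = 1.3201e-05
V̂(p̂_st) = 0.000279332; SE = √V̂ = 0.0167132

p̂_st ≈ 0.5211, SE ≈ 0.0167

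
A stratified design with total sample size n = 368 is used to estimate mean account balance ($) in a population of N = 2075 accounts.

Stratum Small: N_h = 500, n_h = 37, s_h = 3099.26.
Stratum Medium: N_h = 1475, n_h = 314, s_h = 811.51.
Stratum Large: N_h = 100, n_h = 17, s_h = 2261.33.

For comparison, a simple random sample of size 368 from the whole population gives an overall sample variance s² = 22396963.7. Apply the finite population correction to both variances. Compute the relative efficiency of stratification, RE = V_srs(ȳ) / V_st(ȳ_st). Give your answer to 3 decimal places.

RE ≈ 3.257

V̂(ȳ_st) = Σ W_h² (1 − n_h/N_h) s_h²/n_h, with W_h = N_h/N and N = 2075:
  stratum Small: (500/2075)²·(1 − 37/500)·3099.26²/37 = 13958.2
  stratum Medium: (1475/2075)²·(1 − 314/1475)·811.51²/314 = 834.154
  stratum Large: (100/2075)²·(1 − 17/100)·2261.33²/17 = 579.857
V_st = 15372.2
V_srs = (1 − 368/2075)·22396963.7/368 = 50067.6
Relative efficiency = V_srs / V_st = 50067.6/15372.2 = 3.2570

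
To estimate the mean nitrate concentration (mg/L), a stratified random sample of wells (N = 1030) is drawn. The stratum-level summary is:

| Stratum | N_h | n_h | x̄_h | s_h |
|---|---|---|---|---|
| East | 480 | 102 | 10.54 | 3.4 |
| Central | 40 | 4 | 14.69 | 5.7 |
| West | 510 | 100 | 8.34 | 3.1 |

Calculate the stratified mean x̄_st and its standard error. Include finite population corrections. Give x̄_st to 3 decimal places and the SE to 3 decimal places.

x̄_st ≈ 9.612, SE ≈ 0.222

x̄_st = Σ W_h x̄_h = (480·10.54 + 40·14.69 + 510·8.34)/1030 = 9.61184
V̂(x̄_st) = Σ W_h² (1 − n_h/N_h) s_h²/n_h, with W_h = N_h/N and N = 1030:
  stratum East: (480/1030)²·(1 − 102/480)·3.4²/102 = 0.0193828
  stratum Central: (40/1030)²·(1 − 4/40)·5.7²/4 = 0.011025
  stratum West: (510/1030)²·(1 − 100/510)·3.1²/100 = 0.018941
V̂(x̄_st) = 0.0493488
SE(x̄_st) = √0.0493488 = 0.222146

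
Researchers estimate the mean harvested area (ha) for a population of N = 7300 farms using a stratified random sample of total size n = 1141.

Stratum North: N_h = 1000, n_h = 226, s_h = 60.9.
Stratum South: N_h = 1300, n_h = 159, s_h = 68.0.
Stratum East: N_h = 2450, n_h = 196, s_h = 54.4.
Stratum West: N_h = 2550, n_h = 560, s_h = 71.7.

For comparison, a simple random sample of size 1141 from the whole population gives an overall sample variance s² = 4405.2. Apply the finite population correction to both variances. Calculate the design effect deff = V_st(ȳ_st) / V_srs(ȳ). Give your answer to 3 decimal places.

deff ≈ 1.070

V̂(ȳ_st) = Σ W_h² (1 − n_h/N_h) s_h²/n_h, with W_h = N_h/N and N = 7300:
  stratum North: (1000/7300)²·(1 − 226/1000)·60.9²/226 = 0.238353
  stratum South: (1300/7300)²·(1 − 159/1300)·68.0²/159 = 0.809476
  stratum East: (2450/7300)²·(1 − 196/2450)·54.4²/196 = 1.56465
  stratum West: (2550/7300)²·(1 − 560/2550)·71.7²/560 = 0.874174
V_st = 3.48665
V_srs = (1 − 1141/7300)·4405.2/1141 = 3.25737
deff = V_st / V_srs = 3.48665/3.25737 = 1.0704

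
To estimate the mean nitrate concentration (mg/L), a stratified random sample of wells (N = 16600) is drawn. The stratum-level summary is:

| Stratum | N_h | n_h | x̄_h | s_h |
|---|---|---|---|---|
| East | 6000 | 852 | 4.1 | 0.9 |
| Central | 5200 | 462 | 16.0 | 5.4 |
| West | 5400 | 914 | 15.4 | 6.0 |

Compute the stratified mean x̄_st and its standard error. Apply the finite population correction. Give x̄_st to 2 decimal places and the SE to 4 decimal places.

x̄_st = Σ W_h x̄_h = (6000·4.1 + 5200·16.0 + 5400·15.4)/16600 = 11.50361
V̂(x̄_st) = Σ W_h² (1 − n_h/N_h) s_h²/n_h, with W_h = N_h/N and N = 16600:
  stratum East: (6000/16600)²·(1 − 852/6000)·0.9²/852 = 0.000106566
  stratum Central: (5200/16600)²·(1 − 462/5200)·5.4²/462 = 0.00564323
  stratum West: (5400/16600)²·(1 − 914/5400)·6.0²/914 = 0.00346253
V̂(x̄_st) = 0.00921232
SE(x̄_st) = √0.00921232 = 0.0959808

x̄_st ≈ 11.50, SE ≈ 0.0960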